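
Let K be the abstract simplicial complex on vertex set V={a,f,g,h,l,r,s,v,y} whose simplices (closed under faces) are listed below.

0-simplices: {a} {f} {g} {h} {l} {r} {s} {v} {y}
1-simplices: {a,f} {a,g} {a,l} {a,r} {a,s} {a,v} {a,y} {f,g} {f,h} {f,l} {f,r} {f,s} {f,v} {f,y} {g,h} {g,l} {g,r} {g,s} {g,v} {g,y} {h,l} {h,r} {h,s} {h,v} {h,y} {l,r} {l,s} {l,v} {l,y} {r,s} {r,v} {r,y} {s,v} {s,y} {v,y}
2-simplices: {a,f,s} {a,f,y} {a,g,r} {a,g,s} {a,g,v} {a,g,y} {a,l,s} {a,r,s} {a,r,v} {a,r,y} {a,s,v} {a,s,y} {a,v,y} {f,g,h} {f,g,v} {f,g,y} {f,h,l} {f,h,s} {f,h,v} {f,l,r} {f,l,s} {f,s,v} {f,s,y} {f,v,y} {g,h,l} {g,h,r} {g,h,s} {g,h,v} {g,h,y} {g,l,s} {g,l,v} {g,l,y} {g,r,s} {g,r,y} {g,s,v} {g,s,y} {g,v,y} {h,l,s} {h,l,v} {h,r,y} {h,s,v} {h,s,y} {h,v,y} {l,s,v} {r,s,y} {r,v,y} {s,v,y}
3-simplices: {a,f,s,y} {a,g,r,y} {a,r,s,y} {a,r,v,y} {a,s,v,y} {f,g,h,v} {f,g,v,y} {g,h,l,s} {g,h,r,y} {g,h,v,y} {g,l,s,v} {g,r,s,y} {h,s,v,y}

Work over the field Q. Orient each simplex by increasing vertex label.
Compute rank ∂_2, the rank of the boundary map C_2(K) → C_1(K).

n_0=9 n_1=35 n_2=47 n_3=13  [Q]
∂1: piv[af,ag,al,ar,as,av,ay,fh] rk=8  ker:fg,fl,fr,fs,fv,fy,gh,gl,gr,gs,gv,gy,hl,hr,hs,hv,hy,lr,ls,lv,ly,rs,rv,ry,sv,sy,vy
∂2: piv[afs,afy,agr,ags,agv,agy,als,ars,arv,ary,asv,asy,avy,fgh,fgv,fgy,fhl,fhs,fhv,flr,fls,ghl,ghr,ghy,glv,gly] rk=26  ker:fsv,fsy,fvy,ghs,ghv,gls,grs,gry,gsv,gsy,gvy,hls,hlv,hry,hsv,hsy,hvy,lsv,rsy,rvy,svy
∂3: piv[afsy,agry,arsy,arvy,asvy,fghv,fgvy,ghls,ghry,ghvy,glsv,grsy,hsvy] rk=13
rk∂_2=26

rank∂_2=26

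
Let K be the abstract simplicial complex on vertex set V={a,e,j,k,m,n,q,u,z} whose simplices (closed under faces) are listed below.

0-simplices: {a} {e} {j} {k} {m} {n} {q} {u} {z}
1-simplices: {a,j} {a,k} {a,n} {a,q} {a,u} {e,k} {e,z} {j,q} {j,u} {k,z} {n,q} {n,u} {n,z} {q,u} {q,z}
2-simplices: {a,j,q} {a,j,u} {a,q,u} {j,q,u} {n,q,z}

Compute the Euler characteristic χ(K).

n_0=9 n_1=15 n_2=5
χ=+9−15+5=-1

χ(K)=-1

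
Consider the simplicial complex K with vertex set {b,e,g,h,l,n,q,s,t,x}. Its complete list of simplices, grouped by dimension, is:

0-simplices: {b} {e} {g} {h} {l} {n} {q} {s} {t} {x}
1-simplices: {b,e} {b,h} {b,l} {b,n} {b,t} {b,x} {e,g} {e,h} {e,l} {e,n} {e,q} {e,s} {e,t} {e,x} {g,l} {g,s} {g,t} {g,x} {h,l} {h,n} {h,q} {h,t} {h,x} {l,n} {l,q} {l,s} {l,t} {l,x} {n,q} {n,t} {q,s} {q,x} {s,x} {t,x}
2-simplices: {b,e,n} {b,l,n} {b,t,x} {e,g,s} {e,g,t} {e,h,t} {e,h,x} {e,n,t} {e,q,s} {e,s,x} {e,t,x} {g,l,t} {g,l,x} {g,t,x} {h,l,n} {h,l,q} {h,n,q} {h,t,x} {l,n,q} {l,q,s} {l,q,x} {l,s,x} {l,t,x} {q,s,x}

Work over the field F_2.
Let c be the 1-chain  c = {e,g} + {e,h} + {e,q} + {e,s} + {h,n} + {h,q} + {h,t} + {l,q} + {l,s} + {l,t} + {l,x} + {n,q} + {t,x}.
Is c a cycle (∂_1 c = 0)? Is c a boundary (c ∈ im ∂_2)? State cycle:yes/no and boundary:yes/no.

n_0=10 n_1=34 n_2=24  [Z2]
∂1: piv[be,bh,bl,bn,bt,bx,eg,eq,es] rk=9  ker:eh,el,en,et,ex,gl,gs,gt,gx,hl,hn,hq,ht,hx,ln,lq,ls,lt,lx,nq,nt,qs,qx,sx,tx
∂2: piv[ben,bln,btx,egs,egt,eht,ehx,ent,eqs,esx,etx,glt,glx,gtx,hln,hlq,hnq,lqs,lqx,lsx] rk=20  ker:htx,lnq,ltx,qsx
∂1c = {g} + {t}

cycle:no boundary:no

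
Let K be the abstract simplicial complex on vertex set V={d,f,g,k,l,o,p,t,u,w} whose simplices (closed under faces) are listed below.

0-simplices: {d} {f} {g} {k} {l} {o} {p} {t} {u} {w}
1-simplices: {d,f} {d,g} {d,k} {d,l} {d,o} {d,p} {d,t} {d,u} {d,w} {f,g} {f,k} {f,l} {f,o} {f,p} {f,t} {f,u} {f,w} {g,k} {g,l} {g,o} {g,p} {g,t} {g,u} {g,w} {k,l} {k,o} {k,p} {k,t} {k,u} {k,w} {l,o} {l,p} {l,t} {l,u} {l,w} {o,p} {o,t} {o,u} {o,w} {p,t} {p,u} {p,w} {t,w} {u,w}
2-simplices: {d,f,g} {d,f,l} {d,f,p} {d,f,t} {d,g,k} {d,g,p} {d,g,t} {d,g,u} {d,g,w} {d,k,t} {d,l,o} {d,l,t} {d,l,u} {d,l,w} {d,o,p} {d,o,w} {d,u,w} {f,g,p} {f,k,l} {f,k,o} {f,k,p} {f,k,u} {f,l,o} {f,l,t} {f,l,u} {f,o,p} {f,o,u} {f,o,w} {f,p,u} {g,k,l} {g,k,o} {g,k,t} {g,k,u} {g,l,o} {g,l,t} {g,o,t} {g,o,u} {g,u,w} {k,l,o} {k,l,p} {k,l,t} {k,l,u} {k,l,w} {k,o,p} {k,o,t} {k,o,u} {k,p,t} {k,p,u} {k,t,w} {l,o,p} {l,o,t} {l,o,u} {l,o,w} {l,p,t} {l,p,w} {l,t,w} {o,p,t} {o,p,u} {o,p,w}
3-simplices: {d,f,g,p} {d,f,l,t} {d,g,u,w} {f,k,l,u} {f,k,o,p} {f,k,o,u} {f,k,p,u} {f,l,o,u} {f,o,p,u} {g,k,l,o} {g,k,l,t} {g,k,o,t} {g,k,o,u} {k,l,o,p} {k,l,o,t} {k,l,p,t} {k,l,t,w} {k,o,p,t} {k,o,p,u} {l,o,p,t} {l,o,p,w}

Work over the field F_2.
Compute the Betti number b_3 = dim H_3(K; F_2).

n_0=10 n_1=44 n_2=59 n_3=21  [Z2]
∂1: piv[df,dg,dk,dl,do,dp,dt,du,dw] rk=9  ker:fg,fk,fl,fo,fp,ft,fu,fw,gk,gl,go,gp,gt,gu,gw,kl,ko,kp,kt,ku,kw,lo,lp,lt,lu,lw,op,ot,ou,ow,pt,pu,pw,tw,uw
∂2: piv[dfg,dfl,dfp,dft,dgk,dgp,dgt,dgu,dgw,dkt,dlo,dlt,dlu,dlw,dop,dow,duw,fkl,fko,fkp,fku,flo,flu,fou,fow,fpu,gkl,gko,gku,got,klp,klw,kpt,ktw,lpw] rk=35  ker:fgp,flt,fop,gkt,glo,glt,gou,guw,klo,klt,klu,kop,kot,kou,kpu,lop,lot,lou,low,lpt,ltw,opt,opu,opw
∂3: piv[dfgp,dflt,dguw,fklu,fkop,fkou,fkpu,flou,fopu,gklo,gklt,gkot,gkou,klop,klot,klpt,kltw,kopt,lopw] rk=19  ker:kopu,lopt
b_3=(21−19)−0=2

b_3=2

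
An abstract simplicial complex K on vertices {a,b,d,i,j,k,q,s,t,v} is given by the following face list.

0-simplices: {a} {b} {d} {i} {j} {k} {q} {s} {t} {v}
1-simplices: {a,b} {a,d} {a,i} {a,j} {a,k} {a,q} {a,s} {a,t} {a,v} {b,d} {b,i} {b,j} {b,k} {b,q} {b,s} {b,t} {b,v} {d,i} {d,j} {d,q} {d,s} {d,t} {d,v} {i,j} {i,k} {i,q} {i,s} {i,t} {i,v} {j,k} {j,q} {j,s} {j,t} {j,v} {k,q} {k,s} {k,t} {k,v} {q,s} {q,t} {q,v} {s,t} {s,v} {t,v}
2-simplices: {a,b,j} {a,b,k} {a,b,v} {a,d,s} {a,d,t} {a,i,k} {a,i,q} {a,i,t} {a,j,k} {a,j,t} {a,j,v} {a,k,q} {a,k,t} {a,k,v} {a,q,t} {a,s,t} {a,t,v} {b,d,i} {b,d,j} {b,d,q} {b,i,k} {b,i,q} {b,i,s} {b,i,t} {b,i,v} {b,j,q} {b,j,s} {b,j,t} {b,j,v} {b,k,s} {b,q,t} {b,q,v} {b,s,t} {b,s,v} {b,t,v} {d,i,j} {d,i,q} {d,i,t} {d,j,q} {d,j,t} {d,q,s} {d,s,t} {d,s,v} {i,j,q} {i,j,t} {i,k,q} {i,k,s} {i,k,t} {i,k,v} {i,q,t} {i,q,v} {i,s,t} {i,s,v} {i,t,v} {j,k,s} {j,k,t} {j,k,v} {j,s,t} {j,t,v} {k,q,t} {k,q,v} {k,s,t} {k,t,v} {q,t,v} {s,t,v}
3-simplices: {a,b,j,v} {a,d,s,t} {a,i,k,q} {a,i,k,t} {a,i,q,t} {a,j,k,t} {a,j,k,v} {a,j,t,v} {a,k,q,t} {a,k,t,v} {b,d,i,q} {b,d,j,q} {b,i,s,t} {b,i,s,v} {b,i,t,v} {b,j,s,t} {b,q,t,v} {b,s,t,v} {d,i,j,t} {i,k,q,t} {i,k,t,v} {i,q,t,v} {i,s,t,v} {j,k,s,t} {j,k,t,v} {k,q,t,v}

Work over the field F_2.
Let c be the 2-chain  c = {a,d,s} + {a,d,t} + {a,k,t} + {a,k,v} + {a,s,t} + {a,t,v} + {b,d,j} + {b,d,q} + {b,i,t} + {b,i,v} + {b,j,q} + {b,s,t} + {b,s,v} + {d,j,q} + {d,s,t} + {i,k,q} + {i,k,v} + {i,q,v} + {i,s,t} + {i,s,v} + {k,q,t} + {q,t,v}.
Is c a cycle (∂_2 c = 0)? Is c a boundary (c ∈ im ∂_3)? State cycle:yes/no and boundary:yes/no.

cycle:yes boundary:yes

n_0=10 n_1=44 n_2=65 n_3=26  [Z2]
∂1: piv[ab,ad,ai,aj,ak,aq,as,at,av] rk=9  ker:bd,bi,bj,bk,bq,bs,bt,bv,di,dj,dq,ds,dt,dv,ij,ik,iq,is,it,iv,jk,jq,js,jt,jv,kq,ks,kt,kv,qs,qt,qv,st,sv,tv
∂2: piv[abj,abk,abv,ads,adt,aik,aiq,ait,ajk,ajt,ajv,akq,akt,akv,aqt,ast,atv,bdi,bdj,bdq,bik,biq,bis,bit,biv,bjq,bjs,bks,bqv,bst,bsv,dij,dit,dqs,dsv] rk=35  ker:bjt,bjv,bqt,btv,diq,djq,djt,dst,ijq,ijt,ikq,iks,ikt,ikv,iqt,iqv,ist,isv,itv,jks,jkt,jkv,jst,jtv,kqt,kqv,kst,ktv,qtv,stv
∂3: piv[abjv,adst,aikq,aikt,aiqt,ajkt,ajkv,ajtv,akqt,aktv,bdiq,bdjq,bist,bisv,bitv,bjst,bqtv,bstv,dijt,iktv,iqtv,jkst,kqtv] rk=23  ker:ikqt,istv,jktv
∂2c = 0
c vs im∂3: reduces to 0 ⇒ boundary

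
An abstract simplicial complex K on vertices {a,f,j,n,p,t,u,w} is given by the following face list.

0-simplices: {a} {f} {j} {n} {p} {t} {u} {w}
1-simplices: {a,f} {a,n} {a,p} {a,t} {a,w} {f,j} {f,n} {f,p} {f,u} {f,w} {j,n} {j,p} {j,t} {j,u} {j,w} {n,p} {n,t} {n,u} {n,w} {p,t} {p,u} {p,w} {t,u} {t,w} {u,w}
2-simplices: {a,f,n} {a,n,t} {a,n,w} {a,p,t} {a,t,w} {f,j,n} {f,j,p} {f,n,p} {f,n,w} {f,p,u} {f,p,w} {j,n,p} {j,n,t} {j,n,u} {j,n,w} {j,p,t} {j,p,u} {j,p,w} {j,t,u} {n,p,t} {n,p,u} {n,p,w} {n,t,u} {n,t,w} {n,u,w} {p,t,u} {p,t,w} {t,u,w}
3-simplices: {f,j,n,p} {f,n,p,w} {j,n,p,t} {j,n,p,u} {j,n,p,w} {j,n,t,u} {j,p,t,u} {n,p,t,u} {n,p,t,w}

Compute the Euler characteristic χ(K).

n_0=8 n_1=25 n_2=28 n_3=9
χ=+8−25+28−9=2

χ(K)=2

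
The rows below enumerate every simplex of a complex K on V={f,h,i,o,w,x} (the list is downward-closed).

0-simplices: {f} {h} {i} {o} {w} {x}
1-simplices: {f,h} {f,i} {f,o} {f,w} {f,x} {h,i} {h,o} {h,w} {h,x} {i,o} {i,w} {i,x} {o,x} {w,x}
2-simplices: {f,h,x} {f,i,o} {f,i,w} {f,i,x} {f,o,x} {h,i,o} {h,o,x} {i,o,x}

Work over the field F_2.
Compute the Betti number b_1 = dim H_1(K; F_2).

b_1=2

n_0=6 n_1=14 n_2=8  [Z2]
∂1: piv[fh,fi,fo,fw,fx] rk=5  ker:hi,ho,hw,hx,io,iw,ix,ox,wx
∂2: piv[fhx,fio,fiw,fix,fox,hio,hox] rk=7  ker:iox
b_1=(14−5)−7=2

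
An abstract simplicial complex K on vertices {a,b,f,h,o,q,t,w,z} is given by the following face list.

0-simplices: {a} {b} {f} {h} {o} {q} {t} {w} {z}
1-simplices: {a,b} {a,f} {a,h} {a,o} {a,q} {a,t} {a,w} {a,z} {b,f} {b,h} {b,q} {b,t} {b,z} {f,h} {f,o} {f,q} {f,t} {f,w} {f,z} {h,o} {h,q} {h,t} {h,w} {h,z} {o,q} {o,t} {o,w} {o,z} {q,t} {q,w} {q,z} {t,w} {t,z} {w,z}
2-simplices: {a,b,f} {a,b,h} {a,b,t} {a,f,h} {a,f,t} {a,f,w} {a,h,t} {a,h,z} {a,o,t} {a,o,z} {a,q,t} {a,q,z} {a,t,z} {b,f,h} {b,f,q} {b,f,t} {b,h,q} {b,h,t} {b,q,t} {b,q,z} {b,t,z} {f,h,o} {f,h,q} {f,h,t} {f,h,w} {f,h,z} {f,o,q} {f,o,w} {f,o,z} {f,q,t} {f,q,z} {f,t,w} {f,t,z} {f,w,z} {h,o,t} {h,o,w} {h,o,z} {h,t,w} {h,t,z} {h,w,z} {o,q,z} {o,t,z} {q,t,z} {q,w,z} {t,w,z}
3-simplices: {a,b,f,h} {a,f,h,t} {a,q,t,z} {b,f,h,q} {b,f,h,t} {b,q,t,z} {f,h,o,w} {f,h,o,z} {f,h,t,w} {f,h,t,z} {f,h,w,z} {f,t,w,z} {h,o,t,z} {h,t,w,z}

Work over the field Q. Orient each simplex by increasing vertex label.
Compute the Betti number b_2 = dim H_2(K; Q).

n_0=9 n_1=34 n_2=45 n_3=14  [Q]
∂1: piv[ab,af,ah,ao,aq,at,aw,az] rk=8  ker:bf,bh,bq,bt,bz,fh,fo,fq,ft,fw,fz,ho,hq,ht,hw,hz,oq,ot,ow,oz,qt,qw,qz,tw,tz,wz
∂2: piv[abf,abh,abt,afh,aft,afw,aht,ahz,aot,aoz,aqt,aqz,atz,bfq,bhq,bqt,bqz,fho,fhw,fhz,foq,fow,foz,ftw,fwz,qwz] rk=26  ker:bfh,bft,bht,btz,fhq,fht,fqt,fqz,ftz,hot,how,hoz,htw,htz,hwz,oqz,otz,qtz,twz
∂3: piv[abfh,afht,aqtz,bfhq,bfht,bqtz,fhow,fhoz,fhtw,fhtz,fhwz,ftwz,hotz] rk=13  ker:htwz
b_2=(45−26)−13=6

b_2=6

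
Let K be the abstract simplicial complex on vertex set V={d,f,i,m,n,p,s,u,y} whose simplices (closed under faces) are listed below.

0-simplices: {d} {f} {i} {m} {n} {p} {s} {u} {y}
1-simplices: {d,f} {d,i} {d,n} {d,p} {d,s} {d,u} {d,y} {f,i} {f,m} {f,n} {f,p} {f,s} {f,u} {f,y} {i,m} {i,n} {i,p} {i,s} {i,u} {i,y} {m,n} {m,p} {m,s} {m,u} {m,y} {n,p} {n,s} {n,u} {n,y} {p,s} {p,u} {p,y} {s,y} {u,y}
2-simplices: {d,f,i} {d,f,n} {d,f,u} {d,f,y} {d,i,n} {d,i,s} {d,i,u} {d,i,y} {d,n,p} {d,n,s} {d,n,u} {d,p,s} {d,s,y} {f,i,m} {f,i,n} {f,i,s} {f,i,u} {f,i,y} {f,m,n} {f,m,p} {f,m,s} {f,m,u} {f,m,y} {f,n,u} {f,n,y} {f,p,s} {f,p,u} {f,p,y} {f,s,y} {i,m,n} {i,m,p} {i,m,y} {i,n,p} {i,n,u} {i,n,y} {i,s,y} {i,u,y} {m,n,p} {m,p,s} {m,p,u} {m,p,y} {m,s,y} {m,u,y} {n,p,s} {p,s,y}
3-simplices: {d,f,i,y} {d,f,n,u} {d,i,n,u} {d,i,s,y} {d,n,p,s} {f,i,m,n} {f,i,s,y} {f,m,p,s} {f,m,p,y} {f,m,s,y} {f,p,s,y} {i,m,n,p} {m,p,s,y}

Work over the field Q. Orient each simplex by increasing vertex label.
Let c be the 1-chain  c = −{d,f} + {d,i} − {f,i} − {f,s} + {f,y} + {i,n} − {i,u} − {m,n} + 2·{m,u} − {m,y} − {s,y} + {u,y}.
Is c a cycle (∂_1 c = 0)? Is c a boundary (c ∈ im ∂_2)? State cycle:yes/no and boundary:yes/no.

n_0=9 n_1=34 n_2=45 n_3=13  [Q]
∂1: piv[df,di,dn,dp,ds,du,dy,fm] rk=8  ker:fi,fn,fp,fs,fu,fy,im,in,ip,is,iu,iy,mn,mp,ms,mu,my,np,ns,nu,ny,ps,pu,py,sy,uy
∂2: piv[dfi,dfn,dfu,dfy,din,dis,diu,diy,dnp,dns,dnu,dps,dsy,fim,fis,fmn,fmp,fms,fmu,fmy,fny,fps,fpu,fpy,imp,iuy] rk=26  ker:fin,fiu,fiy,fnu,fsy,imn,imy,inp,inu,iny,isy,mnp,mps,mpu,mpy,msy,muy,nps,psy
∂3: piv[dfiy,dfnu,dinu,disy,dnps,fimn,fisy,fmps,fmpy,fmsy,fpsy,imnp] rk=12  ker:mpsy
∂1c = 0
c vs im∂2: reduces to 0 ⇒ boundary

cycle:yes boundary:yes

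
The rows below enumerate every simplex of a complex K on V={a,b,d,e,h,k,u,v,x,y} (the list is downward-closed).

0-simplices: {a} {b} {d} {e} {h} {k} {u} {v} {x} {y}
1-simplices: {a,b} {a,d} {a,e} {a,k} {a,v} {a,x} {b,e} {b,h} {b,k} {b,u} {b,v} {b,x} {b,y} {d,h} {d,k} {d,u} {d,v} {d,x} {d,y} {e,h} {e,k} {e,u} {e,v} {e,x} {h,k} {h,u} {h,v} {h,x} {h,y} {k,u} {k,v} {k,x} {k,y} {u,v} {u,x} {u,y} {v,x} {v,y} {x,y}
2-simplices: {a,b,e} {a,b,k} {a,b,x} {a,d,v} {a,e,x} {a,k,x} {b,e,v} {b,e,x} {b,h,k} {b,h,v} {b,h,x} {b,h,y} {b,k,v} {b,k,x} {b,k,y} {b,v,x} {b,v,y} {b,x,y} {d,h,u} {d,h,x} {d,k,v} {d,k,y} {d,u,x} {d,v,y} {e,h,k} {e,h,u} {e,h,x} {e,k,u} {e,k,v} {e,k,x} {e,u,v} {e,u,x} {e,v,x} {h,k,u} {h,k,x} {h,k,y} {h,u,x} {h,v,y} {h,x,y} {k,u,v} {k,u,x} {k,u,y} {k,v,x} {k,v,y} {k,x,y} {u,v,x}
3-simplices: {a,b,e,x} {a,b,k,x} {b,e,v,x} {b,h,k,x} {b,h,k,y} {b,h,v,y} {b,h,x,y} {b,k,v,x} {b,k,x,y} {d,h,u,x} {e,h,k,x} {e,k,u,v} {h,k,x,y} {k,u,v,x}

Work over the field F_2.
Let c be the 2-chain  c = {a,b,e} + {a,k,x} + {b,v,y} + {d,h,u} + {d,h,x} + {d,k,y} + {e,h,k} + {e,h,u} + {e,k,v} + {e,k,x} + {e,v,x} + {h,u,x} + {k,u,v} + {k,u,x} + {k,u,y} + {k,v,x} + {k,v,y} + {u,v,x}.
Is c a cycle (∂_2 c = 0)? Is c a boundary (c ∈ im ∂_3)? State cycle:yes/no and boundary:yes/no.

n_0=10 n_1=39 n_2=46 n_3=14  [Z2]
∂1: piv[ab,ad,ae,ak,av,ax,bh,bu,by] rk=9  ker:be,bk,bv,bx,dh,dk,du,dv,dx,dy,eh,ek,eu,ev,ex,hk,hu,hv,hx,hy,ku,kv,kx,ky,uv,ux,uy,vx,vy,xy
∂2: piv[abe,abk,abx,adv,aex,akx,bev,bhk,bhv,bhx,bhy,bkv,bky,bvx,bvy,bxy,dhu,dhx,dkv,dky,dux,ehk,ehu,ehx,eku,euv,kuy] rk=27  ker:bex,bkx,dvy,ekv,ekx,eux,evx,hku,hkx,hky,hux,hvy,hxy,kuv,kux,kvx,kvy,kxy,uvx
∂3: piv[abex,abkx,bevx,bhkx,bhky,bhvy,bhxy,bkvx,bkxy,dhux,ehkx,ekuv,kuvx] rk=13  ker:hkxy
∂2c = {a,b} + {a,e} + {a,k} + {a,x} + {b,e} + {b,v} + {b,y} + {d,k} + {d,u} + {d,x} + {d,y} + {e,k} + {e,u} + {h,k} + {h,u} + {k,u} + {k,y} + {u,x} + {u,y} + {v,x}

cycle:no boundary:no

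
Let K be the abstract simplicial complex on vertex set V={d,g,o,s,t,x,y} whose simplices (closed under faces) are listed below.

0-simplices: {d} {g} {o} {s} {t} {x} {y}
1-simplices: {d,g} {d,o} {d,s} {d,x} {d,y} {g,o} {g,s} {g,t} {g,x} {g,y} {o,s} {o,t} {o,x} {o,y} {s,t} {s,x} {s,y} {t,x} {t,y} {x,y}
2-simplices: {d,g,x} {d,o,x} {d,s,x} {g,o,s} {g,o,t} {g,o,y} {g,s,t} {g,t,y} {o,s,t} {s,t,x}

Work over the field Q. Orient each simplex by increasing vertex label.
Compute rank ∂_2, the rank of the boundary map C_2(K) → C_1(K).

rank∂_2=9

n_0=7 n_1=20 n_2=10  [Q]
∂1: piv[dg,do,ds,dx,dy,gt] rk=6  ker:go,gs,gx,gy,os,ot,ox,oy,st,sx,sy,tx,ty,xy
∂2: piv[dgx,dox,dsx,gos,got,goy,gst,gty,stx] rk=9  ker:ost
rk∂_2=9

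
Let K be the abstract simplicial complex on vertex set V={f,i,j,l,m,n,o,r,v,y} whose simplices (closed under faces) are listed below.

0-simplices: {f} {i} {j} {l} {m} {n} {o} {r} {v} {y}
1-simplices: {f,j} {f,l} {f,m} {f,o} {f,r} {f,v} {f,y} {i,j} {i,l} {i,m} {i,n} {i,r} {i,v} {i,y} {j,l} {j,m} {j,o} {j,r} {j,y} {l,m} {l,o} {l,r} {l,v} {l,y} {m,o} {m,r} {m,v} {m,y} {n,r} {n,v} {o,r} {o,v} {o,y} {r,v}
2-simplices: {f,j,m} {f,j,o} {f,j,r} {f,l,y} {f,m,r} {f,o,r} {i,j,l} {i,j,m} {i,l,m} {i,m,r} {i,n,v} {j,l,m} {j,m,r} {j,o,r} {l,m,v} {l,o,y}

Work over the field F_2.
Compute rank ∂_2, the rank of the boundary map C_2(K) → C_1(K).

n_0=10 n_1=34 n_2=16  [Z2]
∂1: piv[fj,fl,fm,fo,fr,fv,fy,ij,in] rk=9  ker:il,im,ir,iv,iy,jl,jm,jo,jr,jy,lm,lo,lr,lv,ly,mo,mr,mv,my,nr,nv,or,ov,oy,rv
∂2: piv[fjm,fjo,fjr,fly,fmr,for,ijl,ijm,ilm,imr,inv,lmv,loy] rk=13  ker:jlm,jmr,jor
rk∂_2=13

rank∂_2=13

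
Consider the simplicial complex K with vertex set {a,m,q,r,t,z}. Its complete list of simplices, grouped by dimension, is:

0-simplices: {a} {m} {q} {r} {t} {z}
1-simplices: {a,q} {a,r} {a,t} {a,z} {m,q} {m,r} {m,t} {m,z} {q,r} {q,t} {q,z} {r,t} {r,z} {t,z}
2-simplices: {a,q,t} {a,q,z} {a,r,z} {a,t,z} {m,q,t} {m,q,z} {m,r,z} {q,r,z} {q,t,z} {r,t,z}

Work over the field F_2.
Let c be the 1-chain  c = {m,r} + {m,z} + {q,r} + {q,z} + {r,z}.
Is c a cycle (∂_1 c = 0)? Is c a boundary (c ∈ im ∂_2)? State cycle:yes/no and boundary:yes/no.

cycle:no boundary:no

n_0=6 n_1=14 n_2=10  [Z2]
∂1: piv[aq,ar,at,az,mq] rk=5  ker:mr,mt,mz,qr,qt,qz,rt,rz,tz
∂2: piv[aqt,aqz,arz,atz,mqt,mqz,mrz,qrz,rtz] rk=9  ker:qtz
∂1c = {r} + {z}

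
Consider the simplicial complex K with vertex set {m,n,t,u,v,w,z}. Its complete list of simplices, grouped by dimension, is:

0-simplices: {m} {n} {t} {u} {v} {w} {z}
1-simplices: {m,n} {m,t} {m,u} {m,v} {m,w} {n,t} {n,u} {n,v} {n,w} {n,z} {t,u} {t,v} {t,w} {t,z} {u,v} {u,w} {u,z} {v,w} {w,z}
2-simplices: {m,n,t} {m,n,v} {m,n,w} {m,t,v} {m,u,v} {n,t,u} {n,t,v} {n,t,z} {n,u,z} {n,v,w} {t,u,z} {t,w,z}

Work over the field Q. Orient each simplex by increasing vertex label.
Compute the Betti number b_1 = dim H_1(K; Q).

n_0=7 n_1=19 n_2=12  [Q]
∂1: piv[mn,mt,mu,mv,mw,nz] rk=6  ker:nt,nu,nv,nw,tu,tv,tw,tz,uv,uw,uz,vw,wz
∂2: piv[mnt,mnv,mnw,mtv,muv,ntu,ntz,nuz,nvw,twz] rk=10  ker:ntv,tuz
b_1=(19−6)−10=3

b_1=3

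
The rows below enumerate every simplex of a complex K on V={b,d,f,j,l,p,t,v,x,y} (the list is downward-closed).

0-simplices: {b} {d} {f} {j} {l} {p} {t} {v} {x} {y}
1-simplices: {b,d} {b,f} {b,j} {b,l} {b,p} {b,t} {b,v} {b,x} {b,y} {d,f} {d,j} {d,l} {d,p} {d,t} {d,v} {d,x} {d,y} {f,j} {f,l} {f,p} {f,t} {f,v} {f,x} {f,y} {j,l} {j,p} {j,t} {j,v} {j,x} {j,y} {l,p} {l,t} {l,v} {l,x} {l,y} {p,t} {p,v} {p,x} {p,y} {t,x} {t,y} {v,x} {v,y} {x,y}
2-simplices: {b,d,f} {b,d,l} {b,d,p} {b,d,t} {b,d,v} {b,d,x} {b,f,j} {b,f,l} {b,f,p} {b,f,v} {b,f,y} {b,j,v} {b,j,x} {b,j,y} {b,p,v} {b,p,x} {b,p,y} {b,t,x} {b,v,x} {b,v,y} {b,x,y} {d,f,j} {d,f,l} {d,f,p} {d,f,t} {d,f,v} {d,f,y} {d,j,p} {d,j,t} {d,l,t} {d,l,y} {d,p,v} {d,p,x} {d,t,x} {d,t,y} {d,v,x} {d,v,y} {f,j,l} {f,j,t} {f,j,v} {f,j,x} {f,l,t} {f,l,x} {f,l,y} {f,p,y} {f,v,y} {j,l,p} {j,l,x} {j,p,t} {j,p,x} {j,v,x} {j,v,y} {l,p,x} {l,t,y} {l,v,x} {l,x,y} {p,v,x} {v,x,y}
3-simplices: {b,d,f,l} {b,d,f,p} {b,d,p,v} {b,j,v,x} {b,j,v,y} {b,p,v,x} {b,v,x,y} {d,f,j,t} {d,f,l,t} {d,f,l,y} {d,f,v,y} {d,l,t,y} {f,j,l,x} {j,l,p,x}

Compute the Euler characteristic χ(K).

χ(K)=10

n_0=10 n_1=44 n_2=58 n_3=14
χ=+10−44+58−14=10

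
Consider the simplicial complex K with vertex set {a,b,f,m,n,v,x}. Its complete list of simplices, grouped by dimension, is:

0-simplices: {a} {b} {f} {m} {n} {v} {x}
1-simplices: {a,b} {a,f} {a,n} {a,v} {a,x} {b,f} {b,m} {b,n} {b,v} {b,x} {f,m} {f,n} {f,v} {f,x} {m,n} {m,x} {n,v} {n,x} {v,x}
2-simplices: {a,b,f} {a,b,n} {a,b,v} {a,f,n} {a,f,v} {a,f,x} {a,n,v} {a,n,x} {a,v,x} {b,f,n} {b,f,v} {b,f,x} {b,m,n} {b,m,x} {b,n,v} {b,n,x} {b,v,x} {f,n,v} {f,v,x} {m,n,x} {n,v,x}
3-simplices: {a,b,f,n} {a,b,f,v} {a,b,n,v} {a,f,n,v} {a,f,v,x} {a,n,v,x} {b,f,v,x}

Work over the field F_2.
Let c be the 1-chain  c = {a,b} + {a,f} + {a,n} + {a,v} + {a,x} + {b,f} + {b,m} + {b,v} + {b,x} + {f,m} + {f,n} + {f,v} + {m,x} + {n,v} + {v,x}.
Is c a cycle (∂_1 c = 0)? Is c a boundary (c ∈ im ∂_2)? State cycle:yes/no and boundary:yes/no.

cycle:no boundary:no

n_0=7 n_1=19 n_2=21 n_3=7  [Z2]
∂1: piv[ab,af,an,av,ax,bm] rk=6  ker:bf,bn,bv,bx,fm,fn,fv,fx,mn,mx,nv,nx,vx
∂2: piv[abf,abn,abv,afn,afv,afx,anv,anx,avx,bfx,bmn,bmx] rk=12  ker:bfn,bfv,bnv,bnx,bvx,fnv,fvx,mnx,nvx
∂3: piv[abfn,abfv,abnv,afnv,afvx,anvx,bfvx] rk=7
∂1c = {a} + {b} + {f} + {m} + {n} + {v}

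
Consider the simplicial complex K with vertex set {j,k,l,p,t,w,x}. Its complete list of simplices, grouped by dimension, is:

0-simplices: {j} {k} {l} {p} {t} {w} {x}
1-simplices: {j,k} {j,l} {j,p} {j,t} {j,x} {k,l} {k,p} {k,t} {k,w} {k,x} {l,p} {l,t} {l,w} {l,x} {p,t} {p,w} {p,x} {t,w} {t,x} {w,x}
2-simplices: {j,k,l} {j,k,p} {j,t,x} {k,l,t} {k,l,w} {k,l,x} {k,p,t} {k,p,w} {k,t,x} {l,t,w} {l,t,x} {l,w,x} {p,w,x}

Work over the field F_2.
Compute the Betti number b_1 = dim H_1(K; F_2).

b_1=2

n_0=7 n_1=20 n_2=13  [Z2]
∂1: piv[jk,jl,jp,jt,jx,kw] rk=6  ker:kl,kp,kt,kx,lp,lt,lw,lx,pt,pw,px,tw,tx,wx
∂2: piv[jkl,jkp,jtx,klt,klw,klx,kpt,kpw,ktx,ltw,lwx,pwx] rk=12  ker:ltx
b_1=(20−6)−12=2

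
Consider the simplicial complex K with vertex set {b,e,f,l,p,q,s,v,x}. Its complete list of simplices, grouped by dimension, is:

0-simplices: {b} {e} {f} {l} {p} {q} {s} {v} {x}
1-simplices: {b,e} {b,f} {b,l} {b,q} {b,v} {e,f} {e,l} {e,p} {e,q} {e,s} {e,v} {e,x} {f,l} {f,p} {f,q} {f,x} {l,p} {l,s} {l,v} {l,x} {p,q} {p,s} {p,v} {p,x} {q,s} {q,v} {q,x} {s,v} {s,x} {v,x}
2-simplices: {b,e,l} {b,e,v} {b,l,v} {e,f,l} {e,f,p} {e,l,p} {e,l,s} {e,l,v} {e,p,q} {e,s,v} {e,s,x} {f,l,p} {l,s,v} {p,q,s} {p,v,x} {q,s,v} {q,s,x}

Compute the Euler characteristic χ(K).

n_0=9 n_1=30 n_2=17
χ=+9−30+17=-4

χ(K)=-4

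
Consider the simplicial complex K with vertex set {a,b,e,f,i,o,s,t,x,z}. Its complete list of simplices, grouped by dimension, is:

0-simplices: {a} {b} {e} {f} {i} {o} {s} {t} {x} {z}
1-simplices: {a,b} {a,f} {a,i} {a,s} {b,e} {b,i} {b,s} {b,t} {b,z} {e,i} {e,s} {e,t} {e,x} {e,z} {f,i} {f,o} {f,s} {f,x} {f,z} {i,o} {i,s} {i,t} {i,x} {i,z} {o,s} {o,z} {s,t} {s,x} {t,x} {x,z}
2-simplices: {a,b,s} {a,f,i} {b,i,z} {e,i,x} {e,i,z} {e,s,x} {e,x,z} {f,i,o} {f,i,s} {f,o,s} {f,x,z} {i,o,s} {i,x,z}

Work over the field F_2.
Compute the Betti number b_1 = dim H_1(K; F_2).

n_0=10 n_1=30 n_2=13  [Z2]
∂1: piv[ab,af,ai,as,be,bt,bz,ex,fo] rk=9  ker:bi,bs,ei,es,et,ez,fi,fs,fx,fz,io,is,it,ix,iz,os,oz,st,sx,tx,xz
∂2: piv[abs,afi,biz,eix,eiz,esx,exz,fio,fis,fos,fxz] rk=11  ker:ios,ixz
b_1=(30−9)−11=10

b_1=10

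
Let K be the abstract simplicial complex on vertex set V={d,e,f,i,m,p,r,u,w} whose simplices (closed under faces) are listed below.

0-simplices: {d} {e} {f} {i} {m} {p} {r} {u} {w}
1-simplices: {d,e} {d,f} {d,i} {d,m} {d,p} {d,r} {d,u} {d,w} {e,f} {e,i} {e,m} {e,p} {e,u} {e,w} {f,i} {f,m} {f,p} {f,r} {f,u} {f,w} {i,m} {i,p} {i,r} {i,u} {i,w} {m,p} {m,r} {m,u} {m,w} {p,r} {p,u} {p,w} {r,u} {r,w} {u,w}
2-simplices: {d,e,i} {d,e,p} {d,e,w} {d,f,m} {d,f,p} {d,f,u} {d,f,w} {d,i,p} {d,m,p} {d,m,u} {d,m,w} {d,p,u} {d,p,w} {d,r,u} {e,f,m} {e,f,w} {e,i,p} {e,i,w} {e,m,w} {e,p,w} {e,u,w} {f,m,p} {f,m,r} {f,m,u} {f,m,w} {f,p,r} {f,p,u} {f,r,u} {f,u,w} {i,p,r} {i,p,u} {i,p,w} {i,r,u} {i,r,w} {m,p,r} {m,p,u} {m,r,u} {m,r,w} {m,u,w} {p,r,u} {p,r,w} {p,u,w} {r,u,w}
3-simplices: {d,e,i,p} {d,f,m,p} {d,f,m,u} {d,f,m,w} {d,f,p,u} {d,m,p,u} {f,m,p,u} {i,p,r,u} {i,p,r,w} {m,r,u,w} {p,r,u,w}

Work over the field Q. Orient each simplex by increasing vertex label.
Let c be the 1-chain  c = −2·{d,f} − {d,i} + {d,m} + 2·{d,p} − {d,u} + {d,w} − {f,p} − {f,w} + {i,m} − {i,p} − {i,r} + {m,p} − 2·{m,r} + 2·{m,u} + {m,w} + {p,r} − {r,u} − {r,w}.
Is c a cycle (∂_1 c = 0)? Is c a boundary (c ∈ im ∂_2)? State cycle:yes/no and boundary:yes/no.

cycle:yes boundary:no

n_0=9 n_1=35 n_2=43 n_3=11  [Q]
∂1: piv[de,df,di,dm,dp,dr,du,dw] rk=8  ker:ef,ei,em,ep,eu,ew,fi,fm,fp,fr,fu,fw,im,ip,ir,iu,iw,mp,mr,mu,mw,pr,pu,pw,ru,rw,uw
∂2: piv[dei,dep,dew,dfm,dfp,dfu,dfw,dip,dmp,dmu,dmw,dpu,dpw,dru,efm,efw,eiw,euw,fmr,fpr,fru,fuw,ipr,ipu,irw] rk=25  ker:eip,emw,epw,fmp,fmu,fmw,fpu,ipw,iru,mpr,mpu,mru,mrw,muw,pru,prw,puw,ruw
∂3: piv[deip,dfmp,dfmu,dfmw,dfpu,dmpu,ipru,iprw,mruw,pruw] rk=10  ker:fmpu
∂1c = 0
c vs im∂2: residual ≠ 0 ⇒ not boundary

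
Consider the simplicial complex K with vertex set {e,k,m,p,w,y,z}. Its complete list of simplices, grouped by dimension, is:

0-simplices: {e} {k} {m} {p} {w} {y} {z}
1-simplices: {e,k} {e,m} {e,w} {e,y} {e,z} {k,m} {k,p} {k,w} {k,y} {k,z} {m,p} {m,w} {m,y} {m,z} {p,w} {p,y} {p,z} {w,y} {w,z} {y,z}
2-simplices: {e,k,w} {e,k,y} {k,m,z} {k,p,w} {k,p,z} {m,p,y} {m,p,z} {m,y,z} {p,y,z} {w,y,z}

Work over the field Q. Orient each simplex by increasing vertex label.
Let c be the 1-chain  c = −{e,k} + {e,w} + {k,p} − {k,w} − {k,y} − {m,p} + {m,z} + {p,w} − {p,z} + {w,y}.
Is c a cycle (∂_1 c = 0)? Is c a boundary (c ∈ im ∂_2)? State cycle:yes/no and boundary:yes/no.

cycle:yes boundary:no

n_0=7 n_1=20 n_2=10  [Q]
∂1: piv[ek,em,ew,ey,ez,kp] rk=6  ker:km,kw,ky,kz,mp,mw,my,mz,pw,py,pz,wy,wz,yz
∂2: piv[ekw,eky,kmz,kpw,kpz,mpy,mpz,myz,wyz] rk=9  ker:pyz
∂1c = 0
c vs im∂2: residual ≠ 0 ⇒ not boundary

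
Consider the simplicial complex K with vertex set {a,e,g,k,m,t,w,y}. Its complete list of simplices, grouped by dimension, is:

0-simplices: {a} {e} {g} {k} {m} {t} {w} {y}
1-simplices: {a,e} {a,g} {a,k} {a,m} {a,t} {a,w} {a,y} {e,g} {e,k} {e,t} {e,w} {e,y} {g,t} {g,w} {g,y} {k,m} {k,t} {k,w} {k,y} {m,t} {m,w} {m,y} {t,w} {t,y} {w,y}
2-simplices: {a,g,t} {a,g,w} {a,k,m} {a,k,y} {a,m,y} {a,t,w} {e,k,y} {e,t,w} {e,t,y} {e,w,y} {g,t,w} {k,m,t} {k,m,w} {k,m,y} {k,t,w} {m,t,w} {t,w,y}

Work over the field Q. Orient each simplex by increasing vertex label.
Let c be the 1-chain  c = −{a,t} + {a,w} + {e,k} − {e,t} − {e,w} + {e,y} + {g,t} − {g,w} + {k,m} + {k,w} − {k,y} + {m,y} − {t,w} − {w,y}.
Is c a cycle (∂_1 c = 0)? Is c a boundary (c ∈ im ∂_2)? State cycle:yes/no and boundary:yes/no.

cycle:yes boundary:no

n_0=8 n_1=25 n_2=17  [Q]
∂1: piv[ae,ag,ak,am,at,aw,ay] rk=7  ker:eg,ek,et,ew,ey,gt,gw,gy,km,kt,kw,ky,mt,mw,my,tw,ty,wy
∂2: piv[agt,agw,akm,aky,amy,atw,eky,etw,ety,ewy,kmt,kmw,ktw] rk=13  ker:gtw,kmy,mtw,twy
∂1c = 0
c vs im∂2: residual ≠ 0 ⇒ not boundary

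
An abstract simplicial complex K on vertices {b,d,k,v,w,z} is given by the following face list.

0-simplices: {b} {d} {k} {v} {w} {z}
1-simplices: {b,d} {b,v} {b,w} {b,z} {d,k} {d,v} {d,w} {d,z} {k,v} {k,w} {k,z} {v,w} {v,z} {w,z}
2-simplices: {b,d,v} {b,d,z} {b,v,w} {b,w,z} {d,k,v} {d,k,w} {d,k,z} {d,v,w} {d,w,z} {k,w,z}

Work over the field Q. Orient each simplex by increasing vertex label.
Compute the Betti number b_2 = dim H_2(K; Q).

b_2=2

n_0=6 n_1=14 n_2=10  [Q]
∂1: piv[bd,bv,bw,bz,dk] rk=5  ker:dv,dw,dz,kv,kw,kz,vw,vz,wz
∂2: piv[bdv,bdz,bvw,bwz,dkv,dkw,dkz,dvw] rk=8  ker:dwz,kwz
b_2=(10−8)−0=2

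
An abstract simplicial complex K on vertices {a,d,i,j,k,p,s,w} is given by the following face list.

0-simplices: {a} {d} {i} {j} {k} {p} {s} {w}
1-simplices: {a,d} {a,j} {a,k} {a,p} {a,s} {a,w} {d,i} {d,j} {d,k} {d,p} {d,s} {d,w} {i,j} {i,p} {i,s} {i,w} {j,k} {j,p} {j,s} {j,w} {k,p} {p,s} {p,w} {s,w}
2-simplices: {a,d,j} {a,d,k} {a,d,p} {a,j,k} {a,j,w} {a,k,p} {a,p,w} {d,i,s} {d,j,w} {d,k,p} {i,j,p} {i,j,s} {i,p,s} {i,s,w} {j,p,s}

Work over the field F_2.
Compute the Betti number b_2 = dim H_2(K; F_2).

n_0=8 n_1=24 n_2=15  [Z2]
∂1: piv[ad,aj,ak,ap,as,aw,di] rk=7  ker:dj,dk,dp,ds,dw,ij,ip,is,iw,jk,jp,js,jw,kp,ps,pw,sw
∂2: piv[adj,adk,adp,ajk,ajw,akp,apw,dis,djw,ijp,ijs,ips,isw] rk=13  ker:dkp,jps
b_2=(15−13)−0=2

b_2=2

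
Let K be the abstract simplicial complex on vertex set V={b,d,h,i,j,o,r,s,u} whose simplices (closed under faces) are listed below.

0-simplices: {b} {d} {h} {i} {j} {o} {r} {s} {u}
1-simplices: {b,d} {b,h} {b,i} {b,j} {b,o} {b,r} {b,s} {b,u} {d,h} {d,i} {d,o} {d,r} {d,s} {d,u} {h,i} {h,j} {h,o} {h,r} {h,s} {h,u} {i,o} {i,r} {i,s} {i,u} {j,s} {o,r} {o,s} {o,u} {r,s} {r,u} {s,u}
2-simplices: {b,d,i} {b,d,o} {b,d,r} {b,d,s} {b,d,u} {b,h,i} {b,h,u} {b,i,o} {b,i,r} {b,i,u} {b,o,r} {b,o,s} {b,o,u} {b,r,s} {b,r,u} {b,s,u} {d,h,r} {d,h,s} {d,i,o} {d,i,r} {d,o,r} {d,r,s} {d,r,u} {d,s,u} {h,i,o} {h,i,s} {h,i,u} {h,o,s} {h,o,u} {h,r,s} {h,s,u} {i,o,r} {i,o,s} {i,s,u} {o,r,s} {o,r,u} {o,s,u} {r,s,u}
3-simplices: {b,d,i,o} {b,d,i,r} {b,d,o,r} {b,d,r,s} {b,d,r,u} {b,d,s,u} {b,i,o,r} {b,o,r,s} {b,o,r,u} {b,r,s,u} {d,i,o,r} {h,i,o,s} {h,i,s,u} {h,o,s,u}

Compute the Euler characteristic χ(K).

n_0=9 n_1=31 n_2=38 n_3=14
χ=+9−31+38−14=2

χ(K)=2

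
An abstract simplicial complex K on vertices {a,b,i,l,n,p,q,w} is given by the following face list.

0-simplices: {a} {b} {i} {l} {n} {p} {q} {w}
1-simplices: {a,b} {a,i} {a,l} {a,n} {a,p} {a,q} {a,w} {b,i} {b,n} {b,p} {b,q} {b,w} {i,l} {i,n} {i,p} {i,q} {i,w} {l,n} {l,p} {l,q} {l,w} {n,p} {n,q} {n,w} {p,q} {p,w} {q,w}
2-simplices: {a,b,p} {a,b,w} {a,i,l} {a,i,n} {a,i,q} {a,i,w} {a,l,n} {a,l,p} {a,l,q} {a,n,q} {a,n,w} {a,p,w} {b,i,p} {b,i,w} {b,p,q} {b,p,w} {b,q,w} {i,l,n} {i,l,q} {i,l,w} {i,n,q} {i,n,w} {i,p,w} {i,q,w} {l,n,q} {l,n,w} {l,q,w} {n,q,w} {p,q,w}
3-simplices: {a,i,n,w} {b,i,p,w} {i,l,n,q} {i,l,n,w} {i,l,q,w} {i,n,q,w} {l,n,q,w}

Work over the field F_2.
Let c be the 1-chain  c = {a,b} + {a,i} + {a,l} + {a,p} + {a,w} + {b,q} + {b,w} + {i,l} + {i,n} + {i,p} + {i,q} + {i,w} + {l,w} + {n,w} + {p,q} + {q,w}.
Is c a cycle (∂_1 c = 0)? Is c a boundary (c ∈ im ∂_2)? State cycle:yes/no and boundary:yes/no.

cycle:no boundary:no

n_0=8 n_1=27 n_2=29 n_3=7  [Z2]
∂1: piv[ab,ai,al,an,ap,aq,aw] rk=7  ker:bi,bn,bp,bq,bw,il,in,ip,iq,iw,ln,lp,lq,lw,np,nq,nw,pq,pw,qw
∂2: piv[abp,abw,ail,ain,aiq,aiw,aln,alp,alq,anq,anw,apw,bip,biw,bpq,bqw,ilw,iqw] rk=18  ker:bpw,iln,ilq,inq,inw,ipw,lnq,lnw,lqw,nqw,pqw
∂3: piv[ainw,bipw,ilnq,ilnw,ilqw,inqw] rk=6  ker:lnqw
∂1c = {a} + {b} + {l} + {p}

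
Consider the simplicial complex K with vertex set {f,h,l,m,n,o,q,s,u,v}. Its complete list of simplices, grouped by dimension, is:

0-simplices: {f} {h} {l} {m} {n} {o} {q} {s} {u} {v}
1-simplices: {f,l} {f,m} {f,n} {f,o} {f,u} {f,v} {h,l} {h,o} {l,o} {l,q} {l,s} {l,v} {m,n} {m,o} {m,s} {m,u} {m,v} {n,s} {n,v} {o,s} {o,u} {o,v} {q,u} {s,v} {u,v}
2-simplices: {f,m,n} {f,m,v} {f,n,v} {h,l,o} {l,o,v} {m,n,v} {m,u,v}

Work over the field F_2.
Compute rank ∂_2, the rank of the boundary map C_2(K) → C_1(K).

rank∂_2=6

n_0=10 n_1=25 n_2=7  [Z2]
∂1: piv[fl,fm,fn,fo,fu,fv,hl,lq,ls] rk=9  ker:ho,lo,lv,mn,mo,ms,mu,mv,ns,nv,os,ou,ov,qu,sv,uv
∂2: piv[fmn,fmv,fnv,hlo,lov,muv] rk=6  ker:mnv
rk∂_2=6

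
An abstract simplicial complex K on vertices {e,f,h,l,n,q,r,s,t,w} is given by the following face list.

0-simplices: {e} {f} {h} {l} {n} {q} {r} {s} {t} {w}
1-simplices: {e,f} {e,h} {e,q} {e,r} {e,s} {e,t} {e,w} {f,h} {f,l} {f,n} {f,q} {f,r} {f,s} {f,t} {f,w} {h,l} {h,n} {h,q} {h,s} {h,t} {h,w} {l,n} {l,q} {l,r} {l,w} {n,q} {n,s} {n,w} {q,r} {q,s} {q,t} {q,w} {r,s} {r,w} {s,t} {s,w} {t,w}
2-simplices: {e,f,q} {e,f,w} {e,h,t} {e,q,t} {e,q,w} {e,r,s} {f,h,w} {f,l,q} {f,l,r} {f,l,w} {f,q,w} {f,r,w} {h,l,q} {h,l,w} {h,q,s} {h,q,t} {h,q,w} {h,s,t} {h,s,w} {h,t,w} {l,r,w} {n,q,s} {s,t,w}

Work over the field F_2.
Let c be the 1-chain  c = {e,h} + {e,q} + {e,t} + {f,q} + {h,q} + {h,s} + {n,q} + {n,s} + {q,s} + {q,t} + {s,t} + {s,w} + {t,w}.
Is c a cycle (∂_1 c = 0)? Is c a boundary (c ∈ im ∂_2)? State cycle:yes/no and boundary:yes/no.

n_0=10 n_1=37 n_2=23  [Z2]
∂1: piv[ef,eh,eq,er,es,et,ew,fl,fn] rk=9  ker:fh,fq,fr,fs,ft,fw,hl,hn,hq,hs,ht,hw,ln,lq,lr,lw,nq,ns,nw,qr,qs,qt,qw,rs,rw,st,sw,tw
∂2: piv[efq,efw,eht,eqt,eqw,ers,fhw,flq,flr,flw,frw,hlq,hlw,hqs,hqt,hst,hsw,htw,nqs] rk=19  ker:fqw,hqw,lrw,stw
∂1c = {e} + {f} + {h} + {s}

cycle:no boundary:no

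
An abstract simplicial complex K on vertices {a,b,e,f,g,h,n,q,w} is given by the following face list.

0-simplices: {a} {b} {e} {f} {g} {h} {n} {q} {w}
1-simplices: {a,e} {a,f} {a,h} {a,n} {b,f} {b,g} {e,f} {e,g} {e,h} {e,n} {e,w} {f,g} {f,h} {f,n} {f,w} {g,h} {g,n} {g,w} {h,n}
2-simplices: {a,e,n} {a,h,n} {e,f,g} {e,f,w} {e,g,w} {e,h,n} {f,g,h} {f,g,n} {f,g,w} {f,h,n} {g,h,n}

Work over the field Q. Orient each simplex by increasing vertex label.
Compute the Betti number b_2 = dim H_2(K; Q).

n_0=9 n_1=19 n_2=11  [Q]
∂1: piv[ae,af,ah,an,bf,bg,ew] rk=7  ker:ef,eg,eh,en,fg,fh,fn,fw,gh,gn,gw,hn
∂2: piv[aen,ahn,efg,efw,egw,ehn,fgh,fgn,fhn] rk=9  ker:fgw,ghn
b_2=(11−9)−0=2

b_2=2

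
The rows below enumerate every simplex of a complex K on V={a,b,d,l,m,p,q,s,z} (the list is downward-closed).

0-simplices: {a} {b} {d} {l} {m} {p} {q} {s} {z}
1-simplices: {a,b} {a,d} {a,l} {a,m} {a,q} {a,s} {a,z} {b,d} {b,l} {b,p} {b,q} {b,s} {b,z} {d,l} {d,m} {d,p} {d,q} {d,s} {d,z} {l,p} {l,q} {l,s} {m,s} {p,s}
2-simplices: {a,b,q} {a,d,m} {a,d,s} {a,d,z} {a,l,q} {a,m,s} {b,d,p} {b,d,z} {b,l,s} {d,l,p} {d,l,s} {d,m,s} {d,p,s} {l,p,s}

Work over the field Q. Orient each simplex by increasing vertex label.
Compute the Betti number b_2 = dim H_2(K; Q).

n_0=9 n_1=24 n_2=14  [Q]
∂1: piv[ab,ad,al,am,aq,as,az,bp] rk=8  ker:bd,bl,bq,bs,bz,dl,dm,dp,dq,ds,dz,lp,lq,ls,ms,ps
∂2: piv[abq,adm,ads,adz,alq,ams,bdp,bdz,bls,dlp,dls,dps] rk=12  ker:dms,lps
b_2=(14−12)−0=2

b_2=2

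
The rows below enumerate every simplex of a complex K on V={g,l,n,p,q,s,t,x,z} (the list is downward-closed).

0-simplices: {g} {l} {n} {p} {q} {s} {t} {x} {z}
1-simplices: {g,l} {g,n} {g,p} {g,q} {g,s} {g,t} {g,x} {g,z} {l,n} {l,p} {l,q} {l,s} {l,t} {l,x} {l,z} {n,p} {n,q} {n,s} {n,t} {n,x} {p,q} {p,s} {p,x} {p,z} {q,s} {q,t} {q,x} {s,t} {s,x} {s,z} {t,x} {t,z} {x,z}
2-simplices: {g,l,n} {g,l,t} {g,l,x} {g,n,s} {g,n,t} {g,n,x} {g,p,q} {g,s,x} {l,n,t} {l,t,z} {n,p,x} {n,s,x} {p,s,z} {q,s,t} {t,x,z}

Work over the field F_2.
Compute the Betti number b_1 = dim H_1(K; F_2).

b_1=12

n_0=9 n_1=33 n_2=15  [Z2]
∂1: piv[gl,gn,gp,gq,gs,gt,gx,gz] rk=8  ker:ln,lp,lq,ls,lt,lx,lz,np,nq,ns,nt,nx,pq,ps,px,pz,qs,qt,qx,st,sx,sz,tx,tz,xz
∂2: piv[gln,glt,glx,gns,gnt,gnx,gpq,gsx,ltz,npx,psz,qst,txz] rk=13  ker:lnt,nsx
b_1=(33−8)−13=12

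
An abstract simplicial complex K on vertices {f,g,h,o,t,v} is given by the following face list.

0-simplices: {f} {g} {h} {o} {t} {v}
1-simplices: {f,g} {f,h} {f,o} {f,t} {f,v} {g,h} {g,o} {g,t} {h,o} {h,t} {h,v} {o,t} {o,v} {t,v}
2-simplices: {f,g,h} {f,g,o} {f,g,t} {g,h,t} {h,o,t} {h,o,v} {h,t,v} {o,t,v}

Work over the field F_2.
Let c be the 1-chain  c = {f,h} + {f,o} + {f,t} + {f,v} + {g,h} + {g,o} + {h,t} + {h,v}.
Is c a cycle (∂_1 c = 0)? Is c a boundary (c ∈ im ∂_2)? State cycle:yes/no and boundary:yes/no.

cycle:yes boundary:no

n_0=6 n_1=14 n_2=8  [Z2]
∂1: piv[fg,fh,fo,ft,fv] rk=5  ker:gh,go,gt,ho,ht,hv,ot,ov,tv
∂2: piv[fgh,fgo,fgt,ght,hot,hov,htv] rk=7  ker:otv
∂1c = 0
c vs im∂2: residual ≠ 0 ⇒ not boundary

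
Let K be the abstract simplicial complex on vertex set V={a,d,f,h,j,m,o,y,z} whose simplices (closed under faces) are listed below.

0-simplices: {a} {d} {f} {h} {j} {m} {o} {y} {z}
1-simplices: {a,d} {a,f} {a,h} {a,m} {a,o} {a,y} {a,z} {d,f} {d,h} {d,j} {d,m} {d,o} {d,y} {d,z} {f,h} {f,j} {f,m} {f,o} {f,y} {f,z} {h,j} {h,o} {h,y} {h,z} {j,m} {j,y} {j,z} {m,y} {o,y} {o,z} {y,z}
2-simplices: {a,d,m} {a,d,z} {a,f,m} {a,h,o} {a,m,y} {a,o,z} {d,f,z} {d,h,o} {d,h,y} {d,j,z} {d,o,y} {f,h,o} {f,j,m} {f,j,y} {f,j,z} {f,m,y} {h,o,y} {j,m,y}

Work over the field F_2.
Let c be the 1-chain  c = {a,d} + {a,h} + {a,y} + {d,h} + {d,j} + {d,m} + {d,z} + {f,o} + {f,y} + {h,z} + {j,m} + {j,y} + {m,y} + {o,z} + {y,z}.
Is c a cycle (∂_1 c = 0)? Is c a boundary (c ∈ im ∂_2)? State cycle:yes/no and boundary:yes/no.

cycle:no boundary:no

n_0=9 n_1=31 n_2=18  [Z2]
∂1: piv[ad,af,ah,am,ao,ay,az,dj] rk=8  ker:df,dh,dm,do,dy,dz,fh,fj,fm,fo,fy,fz,hj,ho,hy,hz,jm,jy,jz,my,oy,oz,yz
∂2: piv[adm,adz,afm,aho,amy,aoz,dfz,dho,dhy,djz,doy,fho,fjm,fjy,fjz,fmy] rk=16  ker:hoy,jmy
∂1c = {a} + {d} + {h} + {j} + {m} + {y}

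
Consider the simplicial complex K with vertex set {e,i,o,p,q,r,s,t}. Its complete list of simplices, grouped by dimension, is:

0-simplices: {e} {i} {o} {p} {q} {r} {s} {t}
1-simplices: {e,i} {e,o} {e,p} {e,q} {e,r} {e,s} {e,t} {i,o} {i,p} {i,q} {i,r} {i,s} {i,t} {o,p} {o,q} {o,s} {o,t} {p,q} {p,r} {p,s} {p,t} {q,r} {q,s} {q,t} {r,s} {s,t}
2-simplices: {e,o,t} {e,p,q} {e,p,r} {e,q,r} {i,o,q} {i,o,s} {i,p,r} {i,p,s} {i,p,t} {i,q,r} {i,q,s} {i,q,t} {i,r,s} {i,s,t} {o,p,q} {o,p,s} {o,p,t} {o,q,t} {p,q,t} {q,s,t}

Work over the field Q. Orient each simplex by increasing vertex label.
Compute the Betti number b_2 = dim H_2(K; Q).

n_0=8 n_1=26 n_2=20  [Q]
∂1: piv[ei,eo,ep,eq,er,es,et] rk=7  ker:io,ip,iq,ir,is,it,op,oq,os,ot,pq,pr,ps,pt,qr,qs,qt,rs,st
∂2: piv[eot,epq,epr,eqr,ioq,ios,ipr,ips,ipt,iqr,iqs,iqt,irs,ist,opq,opt] rk=16  ker:ops,oqt,pqt,qst
b_2=(20−16)−0=4

b_2=4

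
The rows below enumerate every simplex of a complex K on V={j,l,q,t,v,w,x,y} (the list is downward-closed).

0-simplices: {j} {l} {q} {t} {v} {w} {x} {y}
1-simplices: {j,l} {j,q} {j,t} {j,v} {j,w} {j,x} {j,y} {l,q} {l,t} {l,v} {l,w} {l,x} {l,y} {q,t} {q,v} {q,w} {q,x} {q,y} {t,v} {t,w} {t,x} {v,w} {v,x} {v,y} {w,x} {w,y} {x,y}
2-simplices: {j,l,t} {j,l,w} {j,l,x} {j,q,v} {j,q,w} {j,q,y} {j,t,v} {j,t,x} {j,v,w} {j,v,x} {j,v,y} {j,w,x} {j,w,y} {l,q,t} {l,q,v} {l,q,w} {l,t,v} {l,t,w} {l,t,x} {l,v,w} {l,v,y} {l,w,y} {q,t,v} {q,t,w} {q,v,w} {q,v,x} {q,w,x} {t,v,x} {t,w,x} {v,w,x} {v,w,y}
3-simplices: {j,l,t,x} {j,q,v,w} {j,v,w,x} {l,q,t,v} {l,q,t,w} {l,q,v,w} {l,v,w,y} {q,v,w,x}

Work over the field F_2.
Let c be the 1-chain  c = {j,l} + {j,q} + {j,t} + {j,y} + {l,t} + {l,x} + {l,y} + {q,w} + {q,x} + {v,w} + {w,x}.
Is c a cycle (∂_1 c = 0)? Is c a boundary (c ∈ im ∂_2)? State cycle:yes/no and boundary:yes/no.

n_0=8 n_1=27 n_2=31 n_3=8  [Z2]
∂1: piv[jl,jq,jt,jv,jw,jx,jy] rk=7  ker:lq,lt,lv,lw,lx,ly,qt,qv,qw,qx,qy,tv,tw,tx,vw,vx,vy,wx,wy,xy
∂2: piv[jlt,jlw,jlx,jqv,jqw,jqy,jtv,jtx,jvw,jvx,jvy,jwx,jwy,lqt,lqv,lqw,ltw,lvy,qvx] rk=19  ker:ltv,ltx,lvw,lwy,qtv,qtw,qvw,qwx,tvx,twx,vwx,vwy
∂3: piv[jltx,jqvw,jvwx,lqtv,lqtw,lqvw,lvwy,qvwx] rk=8
∂1c = {q} + {v} + {w} + {x}

cycle:no boundary:no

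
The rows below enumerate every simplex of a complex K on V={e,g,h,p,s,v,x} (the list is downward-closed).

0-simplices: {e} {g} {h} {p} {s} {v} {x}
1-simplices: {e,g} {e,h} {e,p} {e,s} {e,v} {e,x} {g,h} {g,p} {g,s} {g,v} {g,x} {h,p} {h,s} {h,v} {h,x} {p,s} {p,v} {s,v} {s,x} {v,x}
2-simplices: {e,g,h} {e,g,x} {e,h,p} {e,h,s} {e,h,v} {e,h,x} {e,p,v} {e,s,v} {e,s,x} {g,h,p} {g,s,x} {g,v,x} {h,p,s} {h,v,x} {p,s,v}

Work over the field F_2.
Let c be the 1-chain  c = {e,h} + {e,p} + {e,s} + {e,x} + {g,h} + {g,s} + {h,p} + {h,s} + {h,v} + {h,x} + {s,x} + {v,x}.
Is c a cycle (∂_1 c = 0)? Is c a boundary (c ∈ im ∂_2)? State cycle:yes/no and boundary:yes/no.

n_0=7 n_1=20 n_2=15  [Z2]
∂1: piv[eg,eh,ep,es,ev,ex] rk=6  ker:gh,gp,gs,gv,gx,hp,hs,hv,hx,ps,pv,sv,sx,vx
∂2: piv[egh,egx,ehp,ehs,ehv,ehx,epv,esv,esx,ghp,gsx,gvx,hps,hvx] rk=14  ker:psv
∂1c = 0
c vs im∂2: reduces to 0 ⇒ boundary

cycle:yes boundary:yes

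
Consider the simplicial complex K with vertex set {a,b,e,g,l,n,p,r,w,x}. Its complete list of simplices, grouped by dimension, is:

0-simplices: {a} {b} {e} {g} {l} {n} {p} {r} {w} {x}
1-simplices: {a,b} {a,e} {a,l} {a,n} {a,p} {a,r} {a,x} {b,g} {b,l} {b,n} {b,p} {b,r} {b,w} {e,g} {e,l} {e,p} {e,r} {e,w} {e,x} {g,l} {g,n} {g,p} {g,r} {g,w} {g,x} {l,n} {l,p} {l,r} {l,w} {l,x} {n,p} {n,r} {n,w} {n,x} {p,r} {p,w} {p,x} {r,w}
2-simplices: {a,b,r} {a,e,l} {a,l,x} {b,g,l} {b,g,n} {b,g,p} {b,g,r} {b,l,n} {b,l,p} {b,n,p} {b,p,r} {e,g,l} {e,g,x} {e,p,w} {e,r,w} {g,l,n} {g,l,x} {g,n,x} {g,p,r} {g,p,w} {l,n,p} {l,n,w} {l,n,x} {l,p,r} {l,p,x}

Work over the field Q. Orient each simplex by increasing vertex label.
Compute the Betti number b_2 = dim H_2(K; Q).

n_0=10 n_1=38 n_2=25  [Q]
∂1: piv[ab,ae,al,an,ap,ar,ax,bg,bw] rk=9  ker:bl,bn,bp,br,eg,el,ep,er,ew,ex,gl,gn,gp,gr,gw,gx,ln,lp,lr,lw,lx,np,nr,nw,nx,pr,pw,px,rw
∂2: piv[abr,ael,alx,bgl,bgn,bgp,bgr,bln,blp,bnp,bpr,egl,egx,epw,erw,glx,gnx,gpw,lnw,lpr,lpx] rk=21  ker:gln,gpr,lnp,lnx
b_2=(25−21)−0=4

b_2=4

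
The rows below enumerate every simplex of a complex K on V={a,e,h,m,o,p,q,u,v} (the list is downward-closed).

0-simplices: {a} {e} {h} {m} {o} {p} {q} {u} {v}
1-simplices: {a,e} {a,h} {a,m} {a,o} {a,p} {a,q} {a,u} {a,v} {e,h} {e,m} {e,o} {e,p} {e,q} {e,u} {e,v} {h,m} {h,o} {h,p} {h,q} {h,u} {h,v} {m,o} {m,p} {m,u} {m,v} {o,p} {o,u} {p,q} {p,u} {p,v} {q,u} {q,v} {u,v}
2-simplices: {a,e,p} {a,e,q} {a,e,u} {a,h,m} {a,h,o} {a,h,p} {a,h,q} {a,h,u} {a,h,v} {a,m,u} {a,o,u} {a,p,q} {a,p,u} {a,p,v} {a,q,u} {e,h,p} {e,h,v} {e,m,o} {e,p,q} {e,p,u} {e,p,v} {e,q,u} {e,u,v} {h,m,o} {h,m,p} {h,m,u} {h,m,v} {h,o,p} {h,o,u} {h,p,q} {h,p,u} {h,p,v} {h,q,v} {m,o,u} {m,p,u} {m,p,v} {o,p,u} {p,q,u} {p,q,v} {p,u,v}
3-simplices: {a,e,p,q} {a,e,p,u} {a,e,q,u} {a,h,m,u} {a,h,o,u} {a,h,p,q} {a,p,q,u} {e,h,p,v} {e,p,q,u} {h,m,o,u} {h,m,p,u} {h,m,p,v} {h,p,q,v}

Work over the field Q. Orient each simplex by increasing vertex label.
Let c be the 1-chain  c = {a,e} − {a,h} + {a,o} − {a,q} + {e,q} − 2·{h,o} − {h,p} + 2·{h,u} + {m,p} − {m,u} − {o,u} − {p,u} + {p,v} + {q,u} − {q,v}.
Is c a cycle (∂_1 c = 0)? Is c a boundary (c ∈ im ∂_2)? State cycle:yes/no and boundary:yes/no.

n_0=9 n_1=33 n_2=40 n_3=13  [Q]
∂1: piv[ae,ah,am,ao,ap,aq,au,av] rk=8  ker:eh,em,eo,ep,eq,eu,ev,hm,ho,hp,hq,hu,hv,mo,mp,mu,mv,op,ou,pq,pu,pv,qu,qv,uv
∂2: piv[aep,aeq,aeu,ahm,aho,ahp,ahq,ahu,ahv,amu,aou,apq,apu,apv,aqu,ehp,ehv,emo,euv,hmo,hmp,hmv,hop,hqv] rk=24  ker:epq,epu,epv,equ,hmu,hou,hpq,hpu,hpv,mou,mpu,mpv,opu,pqu,pqv,puv
∂3: piv[aepq,aepu,aequ,ahmu,ahou,ahpq,apqu,ehpv,hmou,hmpu,hmpv,hpqv] rk=12  ker:epqu
∂1c = 0
c vs im∂2: reduces to 0 ⇒ boundary

cycle:yes boundary:yes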